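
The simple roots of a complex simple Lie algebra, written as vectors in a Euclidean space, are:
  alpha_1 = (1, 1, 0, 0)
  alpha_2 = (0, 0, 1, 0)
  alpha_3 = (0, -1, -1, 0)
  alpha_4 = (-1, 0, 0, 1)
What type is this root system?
Compute the Cartan integers a_ij = 2(alpha_i, alpha_j)/(alpha_j, alpha_j); the resulting 4x4 Cartan matrix is
[[2, 0, -1, -1], [0, 2, -1, 0], [-1, -2, 2, 0], [-1, 0, 0, 2]].
The roots have two lengths (squared-length ratio 2:1); the short ones are alpha_{2}. The associated Dynkin diagram is a chain of 4 nodes with a double edge at one end; the terminal node there is the unique short simple root (B_4), so the type is B_4 (the algebra so(9)).

B4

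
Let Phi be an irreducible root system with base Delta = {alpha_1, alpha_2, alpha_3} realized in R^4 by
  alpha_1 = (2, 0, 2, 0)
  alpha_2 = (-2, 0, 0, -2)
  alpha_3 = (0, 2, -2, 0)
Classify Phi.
Compute the Cartan integers a_ij = 2(alpha_i, alpha_j)/(alpha_j, alpha_j); the resulting 3x3 Cartan matrix is
[[2, -1, -1], [-1, 2, 0], [-1, 0, 2]].
All simple roots have the same length, so the diagram is simply laced. The associated Dynkin diagram is a chain of 3 nodes with single edges (A_3), so the type is A_3 (the algebra sl(4)).

A_3 (sl(4))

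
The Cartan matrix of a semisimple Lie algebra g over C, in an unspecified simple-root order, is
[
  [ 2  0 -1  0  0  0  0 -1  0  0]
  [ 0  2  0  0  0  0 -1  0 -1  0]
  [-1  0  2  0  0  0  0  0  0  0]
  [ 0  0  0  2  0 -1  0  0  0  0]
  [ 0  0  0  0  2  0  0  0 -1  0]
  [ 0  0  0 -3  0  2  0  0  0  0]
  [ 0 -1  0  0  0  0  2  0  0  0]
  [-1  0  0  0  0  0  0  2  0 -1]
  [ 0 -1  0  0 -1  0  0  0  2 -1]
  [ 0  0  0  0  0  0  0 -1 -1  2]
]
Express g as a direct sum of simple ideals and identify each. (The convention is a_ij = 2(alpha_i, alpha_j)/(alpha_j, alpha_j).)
The diagram associated to this matrix has two connected components: the simple roots {alpha_1, alpha_2, alpha_3, alpha_5, alpha_7, alpha_8, alpha_9, alpha_10} form a chain of 7 nodes with one extra node attached to the third node from one end (E_8), and {alpha_4, alpha_6} form two nodes joined by a triple edge (G_2). A semisimple Lie algebra decomposes uniquely as the direct sum of simple ideals, one per connected component of its Dynkin diagram, so g ≅ E_8 ⊕ G_2 (dimension 248 + 14 = 262).

E_8 ⊕ G_2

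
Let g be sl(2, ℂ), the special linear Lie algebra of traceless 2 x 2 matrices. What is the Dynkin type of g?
A_1

This is sl(2), which has dimension 2^2 - 1 = 3 and rank 2 - 1 = 1 (a Cartan subalgebra is the diagonal traceless matrices). In the classification of classical Lie algebras, the special linear algebra sl(n+1) has type A_n; here n = 1, so the Dynkin diagram is a chain of 1 nodes with single edges (A_1). Hence the type is A_1.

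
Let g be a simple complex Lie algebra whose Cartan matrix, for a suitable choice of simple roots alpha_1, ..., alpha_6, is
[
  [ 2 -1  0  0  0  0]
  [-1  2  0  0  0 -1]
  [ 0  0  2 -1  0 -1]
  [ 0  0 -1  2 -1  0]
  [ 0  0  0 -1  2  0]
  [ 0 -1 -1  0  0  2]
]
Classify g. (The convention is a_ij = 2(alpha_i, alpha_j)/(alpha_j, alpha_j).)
The matrix has rank 6 with 2's on the diagonal. Reading the off-diagonal entries as Dynkin edges (a single edge where a_ij = a_ji = -1; a double or triple edge where a_ij * a_ji = 2 or 3), the diagram is a chain of 6 nodes with single edges (A_6). One simple-root ordering that puts it in standard form is (alpha_5, alpha_4, alpha_3, alpha_6, alpha_2, alpha_1). So the algebra is type A_6, i.e. sl(7).

type A_6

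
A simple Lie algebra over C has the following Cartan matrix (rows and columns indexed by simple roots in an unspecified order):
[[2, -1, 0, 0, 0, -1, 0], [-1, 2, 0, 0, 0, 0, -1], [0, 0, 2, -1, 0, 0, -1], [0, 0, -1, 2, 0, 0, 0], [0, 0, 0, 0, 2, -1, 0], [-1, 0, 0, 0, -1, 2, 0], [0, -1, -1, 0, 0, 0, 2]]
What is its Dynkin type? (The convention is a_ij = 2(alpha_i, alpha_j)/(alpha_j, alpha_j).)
The matrix has rank 7 with 2's on the diagonal. Reading the off-diagonal entries as Dynkin edges (a single edge where a_ij = a_ji = -1; a double or triple edge where a_ij * a_ji = 2 or 3), the diagram is a chain of 7 nodes with single edges (A_7). One simple-root ordering that puts it in standard form is (alpha_4, alpha_3, alpha_7, alpha_2, alpha_1, alpha_6, alpha_5). So the algebra is type A_7, i.e. sl(8).

A_7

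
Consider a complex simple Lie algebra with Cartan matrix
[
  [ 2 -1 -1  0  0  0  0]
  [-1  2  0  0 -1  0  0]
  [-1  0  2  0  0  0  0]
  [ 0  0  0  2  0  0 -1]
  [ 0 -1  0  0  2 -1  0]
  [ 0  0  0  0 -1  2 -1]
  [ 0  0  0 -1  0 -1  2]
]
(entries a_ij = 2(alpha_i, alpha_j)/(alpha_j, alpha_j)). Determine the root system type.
A_7 (sl(8))

The matrix has rank 7 with 2's on the diagonal. Reading the off-diagonal entries as Dynkin edges (a single edge where a_ij = a_ji = -1; a double or triple edge where a_ij * a_ji = 2 or 3), the diagram is a chain of 7 nodes with single edges (A_7). One simple-root ordering that puts it in standard form is (alpha_4, alpha_7, alpha_6, alpha_5, alpha_2, alpha_1, alpha_3). So the algebra is type A_7, i.e. sl(8).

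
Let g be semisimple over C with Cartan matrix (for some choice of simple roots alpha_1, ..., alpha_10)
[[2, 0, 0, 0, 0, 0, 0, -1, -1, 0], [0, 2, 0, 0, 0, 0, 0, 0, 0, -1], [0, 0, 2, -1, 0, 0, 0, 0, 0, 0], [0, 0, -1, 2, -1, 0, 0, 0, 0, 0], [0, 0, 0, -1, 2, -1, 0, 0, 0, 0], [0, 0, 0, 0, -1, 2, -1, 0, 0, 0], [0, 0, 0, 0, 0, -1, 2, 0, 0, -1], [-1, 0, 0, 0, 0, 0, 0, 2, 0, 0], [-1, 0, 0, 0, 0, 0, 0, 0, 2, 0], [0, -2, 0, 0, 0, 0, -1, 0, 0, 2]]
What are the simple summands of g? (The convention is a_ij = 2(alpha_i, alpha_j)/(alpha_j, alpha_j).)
The diagram associated to this matrix has two connected components: the simple roots {alpha_1, alpha_8, alpha_9} form a chain of 3 nodes with single edges (A_3), and {alpha_2, alpha_3, alpha_4, alpha_5, alpha_6, alpha_7, alpha_10} form a chain of 7 nodes with a double edge at one end; the terminal node there is the unique short simple root (B_7). A semisimple Lie algebra decomposes uniquely as the direct sum of simple ideals, one per connected component of its Dynkin diagram, so g ≅ A_3 ⊕ B_7 (dimension 15 + 105 = 120).

A_3 + B_7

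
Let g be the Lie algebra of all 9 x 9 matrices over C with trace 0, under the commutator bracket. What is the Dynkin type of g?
This is sl(9), which has dimension 9^2 - 1 = 80 and rank 9 - 1 = 8 (a Cartan subalgebra is the diagonal traceless matrices). In the classification of classical Lie algebras, the special linear algebra sl(n+1) has type A_n; here n = 8, so the Dynkin diagram is a chain of 8 nodes with single edges (A_8). Hence the type is A_8.

type A_8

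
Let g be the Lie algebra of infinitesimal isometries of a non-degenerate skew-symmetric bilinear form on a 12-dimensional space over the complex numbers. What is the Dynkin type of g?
C_6 (sp(12))

This is sp(12), which has dimension 12(12+1)/2 = 78 and rank 12/2 = 6. In the classification of classical Lie algebras, the symplectic algebra sp(2n) has type C_n; here n = 6, so the Dynkin diagram is a chain of 6 nodes with a double edge at one end; the terminal node there is the unique long simple root (C_6). Hence the type is C_6.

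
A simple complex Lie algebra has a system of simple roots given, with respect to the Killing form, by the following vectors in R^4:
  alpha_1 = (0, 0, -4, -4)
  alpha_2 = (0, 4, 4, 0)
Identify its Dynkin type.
type A_2

Compute the Cartan integers a_ij = 2(alpha_i, alpha_j)/(alpha_j, alpha_j); the resulting 2x2 Cartan matrix is
[[2, -1], [-1, 2]].
All simple roots have the same length, so the diagram is simply laced. The associated Dynkin diagram is a chain of 2 nodes with single edges (A_2), so the type is A_2 (the algebra sl(3)).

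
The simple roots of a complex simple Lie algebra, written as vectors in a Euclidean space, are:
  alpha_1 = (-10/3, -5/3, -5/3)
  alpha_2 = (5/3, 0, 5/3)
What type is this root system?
Compute the Cartan integers a_ij = 2(alpha_i, alpha_j)/(alpha_j, alpha_j); the resulting 2x2 Cartan matrix is
[[2, -3], [-1, 2]].
The roots have two lengths (squared-length ratio 3:1); the short ones are alpha_{2}. The associated Dynkin diagram is two nodes joined by a triple edge (G_2), so the type is G_2.

type G_2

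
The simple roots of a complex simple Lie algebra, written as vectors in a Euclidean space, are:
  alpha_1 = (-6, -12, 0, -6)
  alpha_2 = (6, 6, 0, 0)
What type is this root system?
Compute the Cartan integers a_ij = 2(alpha_i, alpha_j)/(alpha_j, alpha_j); the resulting 2x2 Cartan matrix is
[[2, -3], [-1, 2]].
The roots have two lengths (squared-length ratio 3:1); the short ones are alpha_{2}. The associated Dynkin diagram is two nodes joined by a triple edge (G_2), so the type is G_2.

type G_2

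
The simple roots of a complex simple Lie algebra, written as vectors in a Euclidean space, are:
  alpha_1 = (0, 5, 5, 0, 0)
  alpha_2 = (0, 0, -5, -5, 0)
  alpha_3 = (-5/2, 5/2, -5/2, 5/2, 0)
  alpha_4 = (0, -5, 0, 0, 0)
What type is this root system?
Compute the Cartan integers a_ij = 2(alpha_i, alpha_j)/(alpha_j, alpha_j); the resulting 4x4 Cartan matrix is
[[2, -1, 0, -2], [-1, 2, 0, 0], [0, 0, 2, -1], [-1, 0, -1, 2]].
The roots have two lengths (squared-length ratio 2:1); the short ones are alpha_{3,4}. The associated Dynkin diagram is a chain of 4 nodes with a double edge between the middle two (F_4), so the type is F_4.

F4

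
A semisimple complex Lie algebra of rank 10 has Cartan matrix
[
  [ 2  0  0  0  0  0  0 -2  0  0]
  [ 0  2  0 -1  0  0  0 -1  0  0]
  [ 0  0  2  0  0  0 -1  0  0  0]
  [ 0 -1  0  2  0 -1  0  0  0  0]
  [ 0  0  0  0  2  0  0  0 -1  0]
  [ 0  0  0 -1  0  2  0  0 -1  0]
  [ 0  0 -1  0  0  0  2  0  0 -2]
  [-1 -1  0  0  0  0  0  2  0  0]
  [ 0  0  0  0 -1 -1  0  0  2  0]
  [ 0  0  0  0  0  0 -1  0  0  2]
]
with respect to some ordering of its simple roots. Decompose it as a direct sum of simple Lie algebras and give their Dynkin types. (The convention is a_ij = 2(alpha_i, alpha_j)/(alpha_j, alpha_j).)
B_3 (so(7)) ⊕ C_7 (sp(14))

The diagram associated to this matrix has two connected components: the simple roots {alpha_3, alpha_7, alpha_10} form a chain of 3 nodes with a double edge at one end; the terminal node there is the unique short simple root (B_3), and {alpha_1, alpha_2, alpha_4, alpha_5, alpha_6, alpha_8, alpha_9} form a chain of 7 nodes with a double edge at one end; the terminal node there is the unique long simple root (C_7). A semisimple Lie algebra decomposes uniquely as the direct sum of simple ideals, one per connected component of its Dynkin diagram, so g ≅ B_3 ⊕ C_7 (dimension 21 + 105 = 126).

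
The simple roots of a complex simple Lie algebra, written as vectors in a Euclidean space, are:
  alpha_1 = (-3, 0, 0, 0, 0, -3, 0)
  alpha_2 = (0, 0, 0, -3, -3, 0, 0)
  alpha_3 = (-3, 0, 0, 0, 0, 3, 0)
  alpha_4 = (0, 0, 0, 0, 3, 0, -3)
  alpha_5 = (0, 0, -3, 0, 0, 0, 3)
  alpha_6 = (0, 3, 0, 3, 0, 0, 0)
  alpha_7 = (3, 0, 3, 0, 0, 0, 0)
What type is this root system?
D_7

Compute the Cartan integers a_ij = 2(alpha_i, alpha_j)/(alpha_j, alpha_j); the resulting 7x7 Cartan matrix is
[[2, 0, 0, 0, 0, 0, -1], [0, 2, 0, -1, 0, -1, 0], [0, 0, 2, 0, 0, 0, -1], [0, -1, 0, 2, -1, 0, 0], [0, 0, 0, -1, 2, 0, -1], [0, -1, 0, 0, 0, 2, 0], [-1, 0, -1, 0, -1, 0, 2]].
All simple roots have the same length, so the diagram is simply laced. The associated Dynkin diagram is a chain of 5 nodes with a fork of two nodes at one end (D_7), so the type is D_7 (the algebra so(14)).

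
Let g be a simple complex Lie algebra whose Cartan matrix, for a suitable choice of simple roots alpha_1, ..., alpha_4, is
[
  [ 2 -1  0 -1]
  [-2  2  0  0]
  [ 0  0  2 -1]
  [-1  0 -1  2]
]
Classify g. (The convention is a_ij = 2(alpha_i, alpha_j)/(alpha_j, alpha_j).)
The matrix has rank 4 with 2's on the diagonal. Reading the off-diagonal entries as Dynkin edges (a single edge where a_ij = a_ji = -1; a double or triple edge where a_ij * a_ji = 2 or 3), the diagram is a chain of 4 nodes with a double edge at one end; the terminal node there is the unique long simple root (C_4). One simple-root ordering that puts it in standard form is (alpha_3, alpha_4, alpha_1, alpha_2). So the algebra is type C_4, i.e. sp(8).

C_4 (sp(8))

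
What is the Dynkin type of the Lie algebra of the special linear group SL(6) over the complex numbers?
A_5 (sl(6))

This is sl(6), which has dimension 6^2 - 1 = 35 and rank 6 - 1 = 5 (a Cartan subalgebra is the diagonal traceless matrices). In the classification of classical Lie algebras, the special linear algebra sl(n+1) has type A_n; here n = 5, so the Dynkin diagram is a chain of 5 nodes with single edges (A_5). Hence the type is A_5.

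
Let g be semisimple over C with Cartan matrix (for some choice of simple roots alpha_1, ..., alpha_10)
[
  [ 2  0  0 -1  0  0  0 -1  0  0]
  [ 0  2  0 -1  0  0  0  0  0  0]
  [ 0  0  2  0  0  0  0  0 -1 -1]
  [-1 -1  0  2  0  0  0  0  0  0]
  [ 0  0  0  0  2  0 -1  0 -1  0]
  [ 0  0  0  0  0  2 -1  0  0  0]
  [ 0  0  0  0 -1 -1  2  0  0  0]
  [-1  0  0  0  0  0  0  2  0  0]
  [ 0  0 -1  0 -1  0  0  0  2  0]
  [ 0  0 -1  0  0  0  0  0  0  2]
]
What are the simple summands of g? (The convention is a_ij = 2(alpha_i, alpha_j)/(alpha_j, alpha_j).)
A_4 (sl(5)) + A_6 (sl(7))

The diagram associated to this matrix has two connected components: the simple roots {alpha_1, alpha_2, alpha_4, alpha_8} form a chain of 4 nodes with single edges (A_4), and {alpha_3, alpha_5, alpha_6, alpha_7, alpha_9, alpha_10} form a chain of 6 nodes with single edges (A_6). A semisimple Lie algebra decomposes uniquely as the direct sum of simple ideals, one per connected component of its Dynkin diagram, so g ≅ A_4 ⊕ A_6 (dimension 24 + 48 = 72).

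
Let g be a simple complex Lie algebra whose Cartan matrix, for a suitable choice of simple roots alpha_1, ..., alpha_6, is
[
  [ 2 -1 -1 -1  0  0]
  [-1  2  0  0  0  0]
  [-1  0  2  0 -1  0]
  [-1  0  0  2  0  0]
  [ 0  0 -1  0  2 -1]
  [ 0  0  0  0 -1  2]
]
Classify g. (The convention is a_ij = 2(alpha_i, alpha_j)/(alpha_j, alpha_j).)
The matrix has rank 6 with 2's on the diagonal. Reading the off-diagonal entries as Dynkin edges (a single edge where a_ij = a_ji = -1; a double or triple edge where a_ij * a_ji = 2 or 3), the diagram is a chain of 4 nodes with a fork of two nodes at one end (D_6). One simple-root ordering that puts it in standard form is (alpha_6, alpha_5, alpha_3, alpha_1, alpha_4, alpha_2). So the algebra is type D_6, i.e. so(12).

D_6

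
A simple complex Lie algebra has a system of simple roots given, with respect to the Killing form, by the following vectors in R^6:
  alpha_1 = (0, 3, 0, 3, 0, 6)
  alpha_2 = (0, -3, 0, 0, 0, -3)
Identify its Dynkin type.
type G_2

Compute the Cartan integers a_ij = 2(alpha_i, alpha_j)/(alpha_j, alpha_j); the resulting 2x2 Cartan matrix is
[[2, -3], [-1, 2]].
The roots have two lengths (squared-length ratio 3:1); the short ones are alpha_{2}. The associated Dynkin diagram is two nodes joined by a triple edge (G_2), so the type is G_2.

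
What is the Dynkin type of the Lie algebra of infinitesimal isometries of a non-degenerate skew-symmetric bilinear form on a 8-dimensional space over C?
C_4

This is sp(8), which has dimension 8(8+1)/2 = 36 and rank 8/2 = 4. In the classification of classical Lie algebras, the symplectic algebra sp(2n) has type C_n; here n = 4, so the Dynkin diagram is a chain of 4 nodes with a double edge at one end; the terminal node there is the unique long simple root (C_4). Hence the type is C_4.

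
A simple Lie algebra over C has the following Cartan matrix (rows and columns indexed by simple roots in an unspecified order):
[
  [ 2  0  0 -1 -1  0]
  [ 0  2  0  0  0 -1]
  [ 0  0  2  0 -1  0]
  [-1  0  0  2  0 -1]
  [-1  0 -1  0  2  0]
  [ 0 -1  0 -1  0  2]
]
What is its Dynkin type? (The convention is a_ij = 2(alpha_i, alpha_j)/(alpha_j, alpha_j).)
type A_6

The matrix has rank 6 with 2's on the diagonal. Reading the off-diagonal entries as Dynkin edges (a single edge where a_ij = a_ji = -1; a double or triple edge where a_ij * a_ji = 2 or 3), the diagram is a chain of 6 nodes with single edges (A_6). One simple-root ordering that puts it in standard form is (alpha_2, alpha_6, alpha_4, alpha_1, alpha_5, alpha_3). So the algebra is type A_6, i.e. sl(7).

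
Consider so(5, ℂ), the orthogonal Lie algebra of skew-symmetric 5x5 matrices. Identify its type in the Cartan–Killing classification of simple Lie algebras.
This is so(5) with 5 odd, which has dimension 5(5-1)/2 = 10 and rank (5-1)/2 = 2. In the classification of classical Lie algebras, the orthogonal algebra so(2n+1) in an odd number of variables has type B_n; here n = 2, so the Dynkin diagram is a chain of 2 nodes with a double edge at one end; the terminal node there is the unique short simple root (B_2). Hence the type is B_2.

type B_2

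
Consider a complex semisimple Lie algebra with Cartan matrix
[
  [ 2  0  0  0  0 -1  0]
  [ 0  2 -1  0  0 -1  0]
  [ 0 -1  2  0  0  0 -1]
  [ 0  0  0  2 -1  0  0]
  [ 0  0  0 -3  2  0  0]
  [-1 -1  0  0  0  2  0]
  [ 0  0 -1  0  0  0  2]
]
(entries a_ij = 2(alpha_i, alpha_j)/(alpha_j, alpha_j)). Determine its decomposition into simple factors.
A_5 ⊕ G_2

The diagram associated to this matrix has two connected components: the simple roots {alpha_1, alpha_2, alpha_3, alpha_6, alpha_7} form a chain of 5 nodes with single edges (A_5), and {alpha_4, alpha_5} form two nodes joined by a triple edge (G_2). A semisimple Lie algebra decomposes uniquely as the direct sum of simple ideals, one per connected component of its Dynkin diagram, so g ≅ A_5 ⊕ G_2 (dimension 35 + 14 = 49).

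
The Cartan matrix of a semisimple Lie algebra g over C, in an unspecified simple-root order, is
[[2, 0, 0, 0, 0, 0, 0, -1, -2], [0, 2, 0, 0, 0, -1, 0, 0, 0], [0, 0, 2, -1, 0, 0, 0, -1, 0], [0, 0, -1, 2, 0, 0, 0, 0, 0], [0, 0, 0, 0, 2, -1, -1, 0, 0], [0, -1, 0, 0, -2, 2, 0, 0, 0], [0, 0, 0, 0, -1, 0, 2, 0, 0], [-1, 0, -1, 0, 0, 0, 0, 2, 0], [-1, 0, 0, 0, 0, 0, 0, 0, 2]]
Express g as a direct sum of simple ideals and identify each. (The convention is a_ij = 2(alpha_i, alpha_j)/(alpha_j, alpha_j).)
The diagram associated to this matrix has two connected components: the simple roots {alpha_1, alpha_3, alpha_4, alpha_8, alpha_9} form a chain of 5 nodes with a double edge at one end; the terminal node there is the unique short simple root (B_5), and {alpha_2, alpha_5, alpha_6, alpha_7} form a chain of 4 nodes with a double edge between the middle two (F_4). A semisimple Lie algebra decomposes uniquely as the direct sum of simple ideals, one per connected component of its Dynkin diagram, so g ≅ B_5 ⊕ F_4 (dimension 55 + 52 = 107).

B_5 ⊕ F_4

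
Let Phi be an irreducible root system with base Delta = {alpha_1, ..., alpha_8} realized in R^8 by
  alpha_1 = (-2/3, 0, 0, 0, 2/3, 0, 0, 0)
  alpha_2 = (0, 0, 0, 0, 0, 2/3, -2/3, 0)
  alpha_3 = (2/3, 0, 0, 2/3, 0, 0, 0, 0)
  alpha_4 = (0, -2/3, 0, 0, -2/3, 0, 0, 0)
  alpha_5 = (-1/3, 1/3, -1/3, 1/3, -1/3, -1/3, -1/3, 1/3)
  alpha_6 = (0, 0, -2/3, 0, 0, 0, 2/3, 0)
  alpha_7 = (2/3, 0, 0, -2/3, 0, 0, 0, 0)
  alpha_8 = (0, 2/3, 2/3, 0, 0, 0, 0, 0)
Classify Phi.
type E_8

Compute the Cartan integers a_ij = 2(alpha_i, alpha_j)/(alpha_j, alpha_j); the resulting 8x8 Cartan matrix is
[[2, 0, -1, -1, 0, 0, -1, 0], [0, 2, 0, 0, 0, -1, 0, 0], [-1, 0, 2, 0, 0, 0, 0, 0], [-1, 0, 0, 2, 0, 0, 0, -1], [0, 0, 0, 0, 2, 0, -1, 0], [0, -1, 0, 0, 0, 2, 0, -1], [-1, 0, 0, 0, -1, 0, 2, 0], [0, 0, 0, -1, 0, -1, 0, 2]].
All simple roots have the same length, so the diagram is simply laced. The associated Dynkin diagram is a chain of 7 nodes with one extra node attached to the third node from one end (E_8), so the type is E_8.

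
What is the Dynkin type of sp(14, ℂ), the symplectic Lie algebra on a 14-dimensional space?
C_7

This is sp(14), which has dimension 14(14+1)/2 = 105 and rank 14/2 = 7. In the classification of classical Lie algebras, the symplectic algebra sp(2n) has type C_n; here n = 7, so the Dynkin diagram is a chain of 7 nodes with a double edge at one end; the terminal node there is the unique long simple root (C_7). Hence the type is C_7.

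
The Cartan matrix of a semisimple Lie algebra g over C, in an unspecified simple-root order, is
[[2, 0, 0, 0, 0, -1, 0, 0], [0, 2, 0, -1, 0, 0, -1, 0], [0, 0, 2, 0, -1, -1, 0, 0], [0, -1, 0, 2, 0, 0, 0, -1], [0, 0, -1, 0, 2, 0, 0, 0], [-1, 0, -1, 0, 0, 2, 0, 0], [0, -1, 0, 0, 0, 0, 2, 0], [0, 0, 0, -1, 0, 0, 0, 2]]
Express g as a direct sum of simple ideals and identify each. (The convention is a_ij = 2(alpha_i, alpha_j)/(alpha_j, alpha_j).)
The diagram associated to this matrix has two connected components: the simple roots {alpha_2, alpha_4, alpha_7, alpha_8} form a chain of 4 nodes with single edges (A_4), and {alpha_1, alpha_3, alpha_5, alpha_6} form a chain of 4 nodes with single edges (A_4). A semisimple Lie algebra decomposes uniquely as the direct sum of simple ideals, one per connected component of its Dynkin diagram, so g ≅ A_4 ⊕ A_4 (dimension 24 + 24 = 48).

type A_4 + type A_4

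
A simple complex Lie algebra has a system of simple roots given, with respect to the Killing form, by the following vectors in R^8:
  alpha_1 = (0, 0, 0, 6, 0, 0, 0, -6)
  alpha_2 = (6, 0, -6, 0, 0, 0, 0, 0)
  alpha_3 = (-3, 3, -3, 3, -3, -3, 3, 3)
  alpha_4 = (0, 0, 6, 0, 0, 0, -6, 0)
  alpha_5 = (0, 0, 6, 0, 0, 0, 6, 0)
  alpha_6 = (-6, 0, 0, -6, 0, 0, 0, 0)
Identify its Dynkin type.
Compute the Cartan integers a_ij = 2(alpha_i, alpha_j)/(alpha_j, alpha_j); the resulting 6x6 Cartan matrix is
[[2, 0, 0, 0, 0, -1], [0, 2, 0, -1, -1, -1], [0, 0, 2, -1, 0, 0], [0, -1, -1, 2, 0, 0], [0, -1, 0, 0, 2, 0], [-1, -1, 0, 0, 0, 2]].
All simple roots have the same length, so the diagram is simply laced. The associated Dynkin diagram is a chain of 5 nodes with one extra node attached to the third node from one end (E_6), so the type is E_6.

E_6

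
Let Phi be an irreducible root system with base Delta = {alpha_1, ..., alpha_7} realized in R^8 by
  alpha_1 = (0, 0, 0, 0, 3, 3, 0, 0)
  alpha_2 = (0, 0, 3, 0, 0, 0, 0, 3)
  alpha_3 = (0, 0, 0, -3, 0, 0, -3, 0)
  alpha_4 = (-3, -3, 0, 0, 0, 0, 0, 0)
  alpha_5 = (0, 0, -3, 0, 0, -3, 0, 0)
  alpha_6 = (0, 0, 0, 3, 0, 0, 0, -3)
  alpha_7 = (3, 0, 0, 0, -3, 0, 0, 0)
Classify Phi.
A7

Compute the Cartan integers a_ij = 2(alpha_i, alpha_j)/(alpha_j, alpha_j); the resulting 7x7 Cartan matrix is
[[2, 0, 0, 0, -1, 0, -1], [0, 2, 0, 0, -1, -1, 0], [0, 0, 2, 0, 0, -1, 0], [0, 0, 0, 2, 0, 0, -1], [-1, -1, 0, 0, 2, 0, 0], [0, -1, -1, 0, 0, 2, 0], [-1, 0, 0, -1, 0, 0, 2]].
All simple roots have the same length, so the diagram is simply laced. The associated Dynkin diagram is a chain of 7 nodes with single edges (A_7), so the type is A_7 (the algebra sl(8)).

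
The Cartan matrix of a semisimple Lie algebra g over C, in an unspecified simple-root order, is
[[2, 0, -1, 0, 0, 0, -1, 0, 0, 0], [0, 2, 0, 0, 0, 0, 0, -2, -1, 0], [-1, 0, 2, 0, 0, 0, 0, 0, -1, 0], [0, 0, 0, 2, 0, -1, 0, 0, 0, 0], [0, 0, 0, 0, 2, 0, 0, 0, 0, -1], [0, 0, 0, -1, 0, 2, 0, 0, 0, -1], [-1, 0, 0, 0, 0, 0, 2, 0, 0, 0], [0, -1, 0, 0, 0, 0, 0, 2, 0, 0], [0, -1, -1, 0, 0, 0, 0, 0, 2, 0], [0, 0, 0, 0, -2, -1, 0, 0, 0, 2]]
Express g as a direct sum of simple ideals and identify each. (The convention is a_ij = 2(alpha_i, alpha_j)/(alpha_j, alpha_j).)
The diagram associated to this matrix has two connected components: the simple roots {alpha_4, alpha_5, alpha_6, alpha_10} form a chain of 4 nodes with a double edge at one end; the terminal node there is the unique short simple root (B_4), and {alpha_1, alpha_2, alpha_3, alpha_7, alpha_8, alpha_9} form a chain of 6 nodes with a double edge at one end; the terminal node there is the unique short simple root (B_6). A semisimple Lie algebra decomposes uniquely as the direct sum of simple ideals, one per connected component of its Dynkin diagram, so g ≅ B_4 ⊕ B_6 (dimension 36 + 78 = 114).

B_4 (so(9)) + B_6 (so(13))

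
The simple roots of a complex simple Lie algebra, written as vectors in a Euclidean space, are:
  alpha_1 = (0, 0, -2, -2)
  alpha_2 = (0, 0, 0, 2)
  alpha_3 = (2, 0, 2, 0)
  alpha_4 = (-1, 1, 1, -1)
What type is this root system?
F4

Compute the Cartan integers a_ij = 2(alpha_i, alpha_j)/(alpha_j, alpha_j); the resulting 4x4 Cartan matrix is
[[2, -2, -1, 0], [-1, 2, 0, -1], [-1, 0, 2, 0], [0, -1, 0, 2]].
The roots have two lengths (squared-length ratio 2:1); the short ones are alpha_{2,4}. The associated Dynkin diagram is a chain of 4 nodes with a double edge between the middle two (F_4), so the type is F_4.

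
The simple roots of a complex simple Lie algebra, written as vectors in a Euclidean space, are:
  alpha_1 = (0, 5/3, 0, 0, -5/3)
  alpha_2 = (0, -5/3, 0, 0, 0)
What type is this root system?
B2

Compute the Cartan integers a_ij = 2(alpha_i, alpha_j)/(alpha_j, alpha_j); the resulting 2x2 Cartan matrix is
[[2, -2], [-1, 2]].
The roots have two lengths (squared-length ratio 2:1); the short ones are alpha_{2}. The associated Dynkin diagram is a chain of 2 nodes with a double edge at one end; the terminal node there is the unique short simple root (B_2), so the type is B_2 (the algebra so(5)).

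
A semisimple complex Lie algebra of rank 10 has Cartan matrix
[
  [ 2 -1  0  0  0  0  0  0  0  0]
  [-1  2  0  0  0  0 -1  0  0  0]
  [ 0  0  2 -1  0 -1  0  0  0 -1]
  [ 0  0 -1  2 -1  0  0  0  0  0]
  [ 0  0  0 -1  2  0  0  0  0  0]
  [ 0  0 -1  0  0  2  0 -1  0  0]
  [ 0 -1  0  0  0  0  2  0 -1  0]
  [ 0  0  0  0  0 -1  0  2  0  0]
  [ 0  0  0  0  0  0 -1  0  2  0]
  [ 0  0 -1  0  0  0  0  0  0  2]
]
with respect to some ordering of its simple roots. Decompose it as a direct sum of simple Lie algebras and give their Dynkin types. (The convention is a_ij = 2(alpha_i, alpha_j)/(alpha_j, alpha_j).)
The diagram associated to this matrix has two connected components: the simple roots {alpha_1, alpha_2, alpha_7, alpha_9} form a chain of 4 nodes with single edges (A_4), and {alpha_3, alpha_4, alpha_5, alpha_6, alpha_8, alpha_10} form a chain of 5 nodes with one extra node attached to the third node from one end (E_6). A semisimple Lie algebra decomposes uniquely as the direct sum of simple ideals, one per connected component of its Dynkin diagram, so g ≅ A_4 ⊕ E_6 (dimension 24 + 78 = 102).

A_4 + E_6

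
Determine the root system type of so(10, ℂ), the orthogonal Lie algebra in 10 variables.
This is so(10) with 10 even, which has dimension 10(10-1)/2 = 45 and rank 10/2 = 5. In the classification of classical Lie algebras, the orthogonal algebra so(2n) in an even number of variables has type D_n; here n = 5, so the Dynkin diagram is a chain of 3 nodes with a fork of two nodes at one end (D_5). Hence the type is D_5.

D_5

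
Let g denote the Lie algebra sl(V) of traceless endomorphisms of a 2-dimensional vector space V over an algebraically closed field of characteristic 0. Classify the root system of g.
This is sl(2), which has dimension 2^2 - 1 = 3 and rank 2 - 1 = 1 (a Cartan subalgebra is the diagonal traceless matrices). In the classification of classical Lie algebras, the special linear algebra sl(n+1) has type A_n; here n = 1, so the Dynkin diagram is a chain of 1 nodes with single edges (A_1). Hence the type is A_1.

A1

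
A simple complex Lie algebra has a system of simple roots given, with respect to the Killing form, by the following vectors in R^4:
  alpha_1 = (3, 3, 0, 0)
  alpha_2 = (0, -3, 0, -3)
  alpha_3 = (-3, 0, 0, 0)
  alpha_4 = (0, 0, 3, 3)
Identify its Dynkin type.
B_4

Compute the Cartan integers a_ij = 2(alpha_i, alpha_j)/(alpha_j, alpha_j); the resulting 4x4 Cartan matrix is
[[2, -1, -2, 0], [-1, 2, 0, -1], [-1, 0, 2, 0], [0, -1, 0, 2]].
The roots have two lengths (squared-length ratio 2:1); the short ones are alpha_{3}. The associated Dynkin diagram is a chain of 4 nodes with a double edge at one end; the terminal node there is the unique short simple root (B_4), so the type is B_4 (the algebra so(9)).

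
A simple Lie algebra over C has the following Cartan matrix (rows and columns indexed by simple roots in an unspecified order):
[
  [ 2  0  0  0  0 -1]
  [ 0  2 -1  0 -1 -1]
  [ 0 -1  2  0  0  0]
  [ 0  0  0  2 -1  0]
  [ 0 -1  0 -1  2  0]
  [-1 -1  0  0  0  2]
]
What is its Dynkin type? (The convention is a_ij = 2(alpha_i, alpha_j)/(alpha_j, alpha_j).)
The matrix has rank 6 with 2's on the diagonal. Reading the off-diagonal entries as Dynkin edges (a single edge where a_ij = a_ji = -1; a double or triple edge where a_ij * a_ji = 2 or 3), the diagram is a chain of 5 nodes with one extra node attached to the third node from one end (E_6). One simple-root ordering that puts it in standard form is (alpha_4, alpha_3, alpha_5, alpha_2, alpha_6, alpha_1). So the algebra is type E_6.

E6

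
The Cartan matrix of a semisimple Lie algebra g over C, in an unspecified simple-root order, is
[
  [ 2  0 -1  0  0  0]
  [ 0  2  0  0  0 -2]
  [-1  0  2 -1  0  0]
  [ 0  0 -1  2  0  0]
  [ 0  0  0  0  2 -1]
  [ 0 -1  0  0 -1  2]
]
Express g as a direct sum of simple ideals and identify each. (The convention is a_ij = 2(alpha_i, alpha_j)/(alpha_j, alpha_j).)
The diagram associated to this matrix has two connected components: the simple roots {alpha_1, alpha_3, alpha_4} form a chain of 3 nodes with single edges (A_3), and {alpha_2, alpha_5, alpha_6} form a chain of 3 nodes with a double edge at one end; the terminal node there is the unique long simple root (C_3). A semisimple Lie algebra decomposes uniquely as the direct sum of simple ideals, one per connected component of its Dynkin diagram, so g ≅ A_3 ⊕ C_3 (dimension 15 + 21 = 36).

A_3 (sl(4)) + C_3 (sp(6))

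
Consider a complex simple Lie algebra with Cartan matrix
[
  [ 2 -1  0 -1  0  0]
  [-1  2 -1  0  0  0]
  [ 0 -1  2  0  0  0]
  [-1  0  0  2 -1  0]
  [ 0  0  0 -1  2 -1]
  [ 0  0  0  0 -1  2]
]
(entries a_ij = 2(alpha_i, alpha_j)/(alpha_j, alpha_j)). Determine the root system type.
A_6

The matrix has rank 6 with 2's on the diagonal. Reading the off-diagonal entries as Dynkin edges (a single edge where a_ij = a_ji = -1; a double or triple edge where a_ij * a_ji = 2 or 3), the diagram is a chain of 6 nodes with single edges (A_6). One simple-root ordering that puts it in standard form is (alpha_3, alpha_2, alpha_1, alpha_4, alpha_5, alpha_6). So the algebra is type A_6, i.e. sl(7).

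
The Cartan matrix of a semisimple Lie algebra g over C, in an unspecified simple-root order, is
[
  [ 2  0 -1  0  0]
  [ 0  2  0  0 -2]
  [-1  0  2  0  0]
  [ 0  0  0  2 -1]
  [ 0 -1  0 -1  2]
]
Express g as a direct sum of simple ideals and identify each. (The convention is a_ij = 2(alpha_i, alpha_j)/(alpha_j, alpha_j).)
A2 ⊕ C3

The diagram associated to this matrix has two connected components: the simple roots {alpha_1, alpha_3} form a chain of 2 nodes with single edges (A_2), and {alpha_2, alpha_4, alpha_5} form a chain of 3 nodes with a double edge at one end; the terminal node there is the unique long simple root (C_3). A semisimple Lie algebra decomposes uniquely as the direct sum of simple ideals, one per connected component of its Dynkin diagram, so g ≅ A_2 ⊕ C_3 (dimension 8 + 21 = 29).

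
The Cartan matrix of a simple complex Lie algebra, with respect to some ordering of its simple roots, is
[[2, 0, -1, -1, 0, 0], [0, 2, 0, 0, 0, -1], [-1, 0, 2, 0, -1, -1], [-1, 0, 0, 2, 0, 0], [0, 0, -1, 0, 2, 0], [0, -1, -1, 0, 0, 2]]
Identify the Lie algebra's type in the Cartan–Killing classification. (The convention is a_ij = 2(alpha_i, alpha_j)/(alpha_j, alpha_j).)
E_6

The matrix has rank 6 with 2's on the diagonal. Reading the off-diagonal entries as Dynkin edges (a single edge where a_ij = a_ji = -1; a double or triple edge where a_ij * a_ji = 2 or 3), the diagram is a chain of 5 nodes with one extra node attached to the third node from one end (E_6). One simple-root ordering that puts it in standard form is (alpha_2, alpha_5, alpha_6, alpha_3, alpha_1, alpha_4). So the algebra is type E_6.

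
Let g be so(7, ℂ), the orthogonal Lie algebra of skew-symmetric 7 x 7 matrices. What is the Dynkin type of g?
type B_3

This is so(7) with 7 odd, which has dimension 7(7-1)/2 = 21 and rank (7-1)/2 = 3. In the classification of classical Lie algebras, the orthogonal algebra so(2n+1) in an odd number of variables has type B_n; here n = 3, so the Dynkin diagram is a chain of 3 nodes with a double edge at one end; the terminal node there is the unique short simple root (B_3). Hence the type is B_3.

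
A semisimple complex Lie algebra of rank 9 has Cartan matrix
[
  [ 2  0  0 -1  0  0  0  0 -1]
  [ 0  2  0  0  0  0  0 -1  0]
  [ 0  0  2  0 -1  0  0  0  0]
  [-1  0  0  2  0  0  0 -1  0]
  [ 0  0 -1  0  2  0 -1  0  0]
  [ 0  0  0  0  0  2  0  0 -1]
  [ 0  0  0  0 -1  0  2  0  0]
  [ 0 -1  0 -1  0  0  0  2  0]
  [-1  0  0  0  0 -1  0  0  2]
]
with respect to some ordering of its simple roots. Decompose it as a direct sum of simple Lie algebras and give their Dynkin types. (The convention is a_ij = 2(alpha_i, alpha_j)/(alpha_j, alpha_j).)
A3 ⊕ A6

The diagram associated to this matrix has two connected components: the simple roots {alpha_3, alpha_5, alpha_7} form a chain of 3 nodes with single edges (A_3), and {alpha_1, alpha_2, alpha_4, alpha_6, alpha_8, alpha_9} form a chain of 6 nodes with single edges (A_6). A semisimple Lie algebra decomposes uniquely as the direct sum of simple ideals, one per connected component of its Dynkin diagram, so g ≅ A_3 ⊕ A_6 (dimension 15 + 48 = 63).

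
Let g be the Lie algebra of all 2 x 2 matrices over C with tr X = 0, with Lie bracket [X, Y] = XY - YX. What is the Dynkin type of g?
type A_1

This is sl(2), which has dimension 2^2 - 1 = 3 and rank 2 - 1 = 1 (a Cartan subalgebra is the diagonal traceless matrices). In the classification of classical Lie algebras, the special linear algebra sl(n+1) has type A_n; here n = 1, so the Dynkin diagram is a chain of 1 nodes with single edges (A_1). Hence the type is A_1.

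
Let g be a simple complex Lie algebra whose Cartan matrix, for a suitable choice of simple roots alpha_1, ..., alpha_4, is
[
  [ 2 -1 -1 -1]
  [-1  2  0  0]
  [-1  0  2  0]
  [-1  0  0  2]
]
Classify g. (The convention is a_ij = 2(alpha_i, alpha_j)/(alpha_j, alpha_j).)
The matrix has rank 4 with 2's on the diagonal. Reading the off-diagonal entries as Dynkin edges (a single edge where a_ij = a_ji = -1; a double or triple edge where a_ij * a_ji = 2 or 3), the diagram is a chain of 2 nodes with a fork of two nodes at one end (D_4). One simple-root ordering that puts it in standard form is (alpha_4, alpha_1, alpha_3, alpha_2). So the algebra is type D_4, i.e. so(8).

D4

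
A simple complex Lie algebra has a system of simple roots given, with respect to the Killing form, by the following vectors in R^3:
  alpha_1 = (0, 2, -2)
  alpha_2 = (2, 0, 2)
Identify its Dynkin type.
Compute the Cartan integers a_ij = 2(alpha_i, alpha_j)/(alpha_j, alpha_j); the resulting 2x2 Cartan matrix is
[[2, -1], [-1, 2]].
All simple roots have the same length, so the diagram is simply laced. The associated Dynkin diagram is a chain of 2 nodes with single edges (A_2), so the type is A_2 (the algebra sl(3)).

A_2 (sl(3))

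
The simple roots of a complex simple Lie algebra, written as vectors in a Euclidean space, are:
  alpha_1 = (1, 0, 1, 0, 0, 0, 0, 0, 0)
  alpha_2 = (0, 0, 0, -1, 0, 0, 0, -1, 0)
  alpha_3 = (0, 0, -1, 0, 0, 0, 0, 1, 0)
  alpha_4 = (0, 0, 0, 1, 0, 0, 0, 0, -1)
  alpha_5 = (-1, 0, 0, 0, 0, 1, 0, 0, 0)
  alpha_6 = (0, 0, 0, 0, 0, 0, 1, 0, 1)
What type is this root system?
A_6

Compute the Cartan integers a_ij = 2(alpha_i, alpha_j)/(alpha_j, alpha_j); the resulting 6x6 Cartan matrix is
[[2, 0, -1, 0, -1, 0], [0, 2, -1, -1, 0, 0], [-1, -1, 2, 0, 0, 0], [0, -1, 0, 2, 0, -1], [-1, 0, 0, 0, 2, 0], [0, 0, 0, -1, 0, 2]].
All simple roots have the same length, so the diagram is simply laced. The associated Dynkin diagram is a chain of 6 nodes with single edges (A_6), so the type is A_6 (the algebra sl(7)).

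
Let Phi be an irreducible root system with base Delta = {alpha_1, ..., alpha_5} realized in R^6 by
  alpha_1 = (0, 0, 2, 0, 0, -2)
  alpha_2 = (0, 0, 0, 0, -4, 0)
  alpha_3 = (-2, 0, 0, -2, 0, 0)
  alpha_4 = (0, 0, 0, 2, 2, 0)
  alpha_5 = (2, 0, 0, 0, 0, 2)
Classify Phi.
Compute the Cartan integers a_ij = 2(alpha_i, alpha_j)/(alpha_j, alpha_j); the resulting 5x5 Cartan matrix is
[[2, 0, 0, 0, -1], [0, 2, 0, -2, 0], [0, 0, 2, -1, -1], [0, -1, -1, 2, 0], [-1, 0, -1, 0, 2]].
The roots have two lengths (squared-length ratio 2:1); the short ones are alpha_{1,3,4,5}. The associated Dynkin diagram is a chain of 5 nodes with a double edge at one end; the terminal node there is the unique long simple root (C_5), so the type is C_5 (the algebra sp(10)).

C_5 (sp(10))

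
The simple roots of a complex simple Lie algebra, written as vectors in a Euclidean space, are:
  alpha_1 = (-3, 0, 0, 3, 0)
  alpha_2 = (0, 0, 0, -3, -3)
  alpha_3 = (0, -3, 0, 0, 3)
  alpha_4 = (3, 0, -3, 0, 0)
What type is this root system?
A4

Compute the Cartan integers a_ij = 2(alpha_i, alpha_j)/(alpha_j, alpha_j); the resulting 4x4 Cartan matrix is
[[2, -1, 0, -1], [-1, 2, -1, 0], [0, -1, 2, 0], [-1, 0, 0, 2]].
All simple roots have the same length, so the diagram is simply laced. The associated Dynkin diagram is a chain of 4 nodes with single edges (A_4), so the type is A_4 (the algebra sl(5)).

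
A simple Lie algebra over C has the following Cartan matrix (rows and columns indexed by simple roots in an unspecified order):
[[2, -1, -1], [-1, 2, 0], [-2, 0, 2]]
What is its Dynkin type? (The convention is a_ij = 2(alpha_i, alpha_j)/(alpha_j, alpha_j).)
The matrix has rank 3 with 2's on the diagonal. Reading the off-diagonal entries as Dynkin edges (a single edge where a_ij = a_ji = -1; a double or triple edge where a_ij * a_ji = 2 or 3), the diagram is a chain of 3 nodes with a double edge at one end; the terminal node there is the unique long simple root (C_3). One simple-root ordering that puts it in standard form is (alpha_2, alpha_1, alpha_3). So the algebra is type C_3, i.e. sp(6).

C3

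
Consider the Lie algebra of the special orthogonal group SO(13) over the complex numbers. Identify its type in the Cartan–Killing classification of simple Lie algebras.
This is so(13) with 13 odd, which has dimension 13(13-1)/2 = 78 and rank (13-1)/2 = 6. In the classification of classical Lie algebras, the orthogonal algebra so(2n+1) in an odd number of variables has type B_n; here n = 6, so the Dynkin diagram is a chain of 6 nodes with a double edge at one end; the terminal node there is the unique short simple root (B_6). Hence the type is B_6.

type B_6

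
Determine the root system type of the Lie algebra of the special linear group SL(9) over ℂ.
type A_8

This is sl(9), which has dimension 9^2 - 1 = 80 and rank 9 - 1 = 8 (a Cartan subalgebra is the diagonal traceless matrices). In the classification of classical Lie algebras, the special linear algebra sl(n+1) has type A_n; here n = 8, so the Dynkin diagram is a chain of 8 nodes with single edges (A_8). Hence the type is A_8.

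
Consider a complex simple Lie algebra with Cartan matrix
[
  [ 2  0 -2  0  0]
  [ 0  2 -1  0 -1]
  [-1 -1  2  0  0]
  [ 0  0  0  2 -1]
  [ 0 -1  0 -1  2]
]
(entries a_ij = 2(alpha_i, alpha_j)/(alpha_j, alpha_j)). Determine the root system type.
type C_5

The matrix has rank 5 with 2's on the diagonal. Reading the off-diagonal entries as Dynkin edges (a single edge where a_ij = a_ji = -1; a double or triple edge where a_ij * a_ji = 2 or 3), the diagram is a chain of 5 nodes with a double edge at one end; the terminal node there is the unique long simple root (C_5). One simple-root ordering that puts it in standard form is (alpha_4, alpha_5, alpha_2, alpha_3, alpha_1). So the algebra is type C_5, i.e. sp(10).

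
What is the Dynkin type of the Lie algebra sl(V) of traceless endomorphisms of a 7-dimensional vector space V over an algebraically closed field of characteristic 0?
This is sl(7), which has dimension 7^2 - 1 = 48 and rank 7 - 1 = 6 (a Cartan subalgebra is the diagonal traceless matrices). In the classification of classical Lie algebras, the special linear algebra sl(n+1) has type A_n; here n = 6, so the Dynkin diagram is a chain of 6 nodes with single edges (A_6). Hence the type is A_6.

A_6 (sl(7))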